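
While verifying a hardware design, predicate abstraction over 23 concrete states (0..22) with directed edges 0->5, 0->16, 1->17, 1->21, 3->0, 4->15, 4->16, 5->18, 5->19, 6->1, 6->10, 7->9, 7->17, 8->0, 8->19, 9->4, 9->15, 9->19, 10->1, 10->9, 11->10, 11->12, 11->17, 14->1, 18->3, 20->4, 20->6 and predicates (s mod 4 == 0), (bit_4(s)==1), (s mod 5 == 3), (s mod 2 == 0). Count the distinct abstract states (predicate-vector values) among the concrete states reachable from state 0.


BFS from 0:
Concrete reachable: {0, 3, 5, 16, 18, 19}
Abstract via predicates (s mod 4 == 0), (bit_4(s)==1), (s mod 5 == 3), (s mod 2 == 0):
  (0,0,0,0) <- {5}
  (0,0,1,0) <- {3}
  (0,1,0,0) <- {19}
  (0,1,1,1) <- {18}
  (1,0,0,1) <- {0}
  (1,1,0,1) <- {16}
Distinct abstract states = 6

6


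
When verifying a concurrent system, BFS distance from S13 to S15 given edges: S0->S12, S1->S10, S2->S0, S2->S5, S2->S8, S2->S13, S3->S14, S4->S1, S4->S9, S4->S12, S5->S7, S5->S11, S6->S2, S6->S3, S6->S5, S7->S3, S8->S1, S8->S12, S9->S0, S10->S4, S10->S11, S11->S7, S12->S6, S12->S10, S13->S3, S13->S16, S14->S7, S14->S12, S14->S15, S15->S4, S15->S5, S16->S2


BFS layer-by-layer from S13:
  dist 0: {S13}
  dist 1: {S3, S16}
  dist 2: {S2, S14}
  dist 3: {S0, S5, S7, S8, S12, S15}
  -> S15 reached at distance 3
Shortest path length = 3

3


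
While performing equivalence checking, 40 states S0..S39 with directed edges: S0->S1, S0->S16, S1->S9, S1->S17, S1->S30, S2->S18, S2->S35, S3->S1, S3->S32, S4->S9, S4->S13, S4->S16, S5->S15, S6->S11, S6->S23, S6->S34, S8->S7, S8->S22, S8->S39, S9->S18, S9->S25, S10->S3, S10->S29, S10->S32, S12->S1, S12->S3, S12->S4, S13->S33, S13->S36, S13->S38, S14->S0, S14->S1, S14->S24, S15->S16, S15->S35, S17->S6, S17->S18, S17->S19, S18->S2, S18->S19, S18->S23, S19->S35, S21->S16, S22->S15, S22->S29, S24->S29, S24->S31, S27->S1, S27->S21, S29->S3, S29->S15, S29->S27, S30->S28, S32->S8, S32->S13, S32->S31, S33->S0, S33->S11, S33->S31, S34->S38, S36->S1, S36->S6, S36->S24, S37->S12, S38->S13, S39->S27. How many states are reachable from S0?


BFS from S0:
  layer 0: {S0}
  layer 1: {S1, S16}
  layer 2: {S9, S17, S30}
  layer 3: {S6, S18, S19, S25, S28}
  layer 4: {S2, S11, S23, S34, S35}
  layer 5: {S38}
  layer 6: {S13}
  layer 7: {S33, S36}
  layer 8: {S24, S31}
  layer 9: {S29}
  layer 10: {S3, S15, S27}
  layer 11: {S21, S32}
  layer 12: {S8}
  layer 13: {S7, S22, S39}
Reachable set: {S0, S1, S2, S3, S6, S7, S8, S9, S11, S13, S15, S16, S17, S18, S19, S21, S22, S23, S24, S25, S27, S28, S29, S30, S31, S32, S33, S34, S35, S36, S38, S39}
Count = 32

32


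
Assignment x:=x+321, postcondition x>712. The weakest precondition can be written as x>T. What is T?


Formula: wp(x:=E, P) = P[E/x] (substitute E for x in postcondition)
Step 1: Postcondition: x>712
Step 2: Substitute x+321 for x: x+321>712
Step 3: Solve for x: x > 712-321 = 391

391


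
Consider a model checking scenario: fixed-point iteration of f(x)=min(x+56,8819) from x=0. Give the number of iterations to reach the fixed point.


Step 1: x=0, cap=8819, increment=56
Step 2: x grows by 56 each step until capped at 8819; fixed point is x=8819
Step 3: iterations = ceil(8819/56) = 158

158


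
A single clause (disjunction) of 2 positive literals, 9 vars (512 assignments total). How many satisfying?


Step 1: Total=2^9=512
Step 2: Unsat when all 2 false: 2^7=128
Step 3: Sat=512-128=384

384


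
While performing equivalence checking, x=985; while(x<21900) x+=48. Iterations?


Step 1: x goes from 985 toward 21900 by 48; the body runs while x<21900, so iterations = ceil((bound-start)/step)
Step 2: Distance=20915
Step 3: ceil(20915/48)=436

436


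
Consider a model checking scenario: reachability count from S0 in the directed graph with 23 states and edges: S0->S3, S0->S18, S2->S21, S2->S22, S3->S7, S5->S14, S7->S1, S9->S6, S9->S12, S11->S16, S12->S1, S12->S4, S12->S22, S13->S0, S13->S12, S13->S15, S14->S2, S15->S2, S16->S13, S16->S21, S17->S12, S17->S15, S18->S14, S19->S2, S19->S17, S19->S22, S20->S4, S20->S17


BFS from S0:
  layer 0: {S0}
  layer 1: {S3, S18}
  layer 2: {S7, S14}
  layer 3: {S1, S2}
  layer 4: {S21, S22}
Reachable set: {S0, S1, S2, S3, S7, S14, S18, S21, S22}
Count = 9

9


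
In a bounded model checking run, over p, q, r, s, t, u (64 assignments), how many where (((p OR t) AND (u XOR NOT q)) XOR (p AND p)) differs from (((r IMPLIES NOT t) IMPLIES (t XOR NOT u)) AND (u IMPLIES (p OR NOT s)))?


F1 = (((p OR t) AND (u XOR NOT q)) XOR (p AND p))
F2 = (((r IMPLIES NOT t) IMPLIES (t XOR NOT u)) AND (u IMPLIES (p OR NOT s)))
Evaluate both on each of 64 rows (bits = p,q,r,s,t,u):
  row 0 [000000]: F1=0 F2=1 (differ) -> 1
  row 1 [000001]: F1=0 F2=0 -> 0
  row 2 [000010]: F1=1 F2=0 (differ) -> 1
  row 3 [000011]: F1=0 F2=1 (differ) -> 1
  row 4 [000100]: F1=0 F2=1 (differ) -> 1
  (every remaining row is evaluated the same way; all 64 results are listed next)
Full result column, 8 rows per line (p,q,r fixed per line; s,t,u runs 000..111 left to right):
  rows 0-7 [p,q,r=000]: 10111010  (ones: 5)
  rows 8-15 [p,q,r=001]: 10011000  (ones: 3)
  rows 16-23 [p,q,r=010]: 10001001  (ones: 3)
  rows 24-31 [p,q,r=011]: 10101011  (ones: 5)
  rows 32-39 [p,q,r=100]: 11001100  (ones: 4)
  rows 40-47 [p,q,r=101]: 11101110  (ones: 6)
  rows 48-55 [p,q,r=110]: 00110011  (ones: 4)
  rows 56-63 [p,q,r=111]: 00010001  (ones: 2)
Disagreements = 5+3+3+5+4+6+4+2 = 32

32


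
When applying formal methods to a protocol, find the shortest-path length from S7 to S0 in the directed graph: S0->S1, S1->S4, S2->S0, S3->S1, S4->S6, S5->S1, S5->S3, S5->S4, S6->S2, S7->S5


BFS layer-by-layer from S7:
  dist 0: {S7}
  dist 1: {S5}
  dist 2: {S1, S3, S4}
  dist 3: {S6}
  dist 4: {S2}
  dist 5: {S0}
  -> S0 reached at distance 5
Shortest path length = 5

5


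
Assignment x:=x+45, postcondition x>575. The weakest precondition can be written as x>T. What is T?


Formula: wp(x:=E, P) = P[E/x] (substitute E for x in postcondition)
Step 1: Postcondition: x>575
Step 2: Substitute x+45 for x: x+45>575
Step 3: Solve for x: x > 575-45 = 530

530


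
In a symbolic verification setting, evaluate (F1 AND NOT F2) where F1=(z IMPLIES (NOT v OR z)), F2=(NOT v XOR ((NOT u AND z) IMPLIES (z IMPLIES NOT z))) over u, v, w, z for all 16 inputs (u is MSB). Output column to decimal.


F1 = (z IMPLIES (NOT v OR z))
F2 = (NOT v XOR ((NOT u AND z) IMPLIES (z IMPLIES NOT z)))
Counterexample to F1=>F2 is where F1=1 and F2=0.
Evaluate each row (bits = u,v,w,z, MSB first):
  row 0 [0000]: F1=1 F2=0 -> F1&~F2 -> 1
  row 1 [0001]: F1=1 F2=1 -> F1&~F2 -> 0
  row 2 [0010]: F1=1 F2=0 -> F1&~F2 -> 1
  row 3 [0011]: F1=1 F2=1 -> F1&~F2 -> 0
  row 4 [0100]: F1=1 F2=1 -> F1&~F2 -> 0
  row 5 [0101]: F1=1 F2=0 -> F1&~F2 -> 1
  row 6 [0110]: F1=1 F2=1 -> F1&~F2 -> 0
  row 7 [0111]: F1=1 F2=0 -> F1&~F2 -> 1
  row 8 [1000]: F1=1 F2=0 -> F1&~F2 -> 1
  row 9 [1001]: F1=1 F2=0 -> F1&~F2 -> 1
  row 10 [1010]: F1=1 F2=0 -> F1&~F2 -> 1
  row 11 [1011]: F1=1 F2=0 -> F1&~F2 -> 1
  row 12 [1100]: F1=1 F2=1 -> F1&~F2 -> 0
  row 13 [1101]: F1=1 F2=1 -> F1&~F2 -> 0
  row 14 [1110]: F1=1 F2=1 -> F1&~F2 -> 0
  row 15 [1111]: F1=1 F2=1 -> F1&~F2 -> 0
Full result column, 4 rows per line (u,v fixed per line; w,z runs 00..11 left to right):
  rows 0-3 [u,v=00]: 1010  = hex A
  rows 4-7 [u,v=01]: 0101  = hex 5
  rows 8-11 [u,v=10]: 1111  = hex F
  rows 12-15 [u,v=11]: 0000  = hex 0
Counterexample vector (row 0 .. row 15) = 1010010111110000
Output column grouped in 4s = 1010 0101 1111 0000 = 0xA5F0
Convert to decimal digit by digit (value = value*16 + digit):
  A -> 10
  10*16 + 5 = 165
  165*16 + 15 (F) = 2655
  2655*16 + 0 = 42480
Decimal = 42480

42480


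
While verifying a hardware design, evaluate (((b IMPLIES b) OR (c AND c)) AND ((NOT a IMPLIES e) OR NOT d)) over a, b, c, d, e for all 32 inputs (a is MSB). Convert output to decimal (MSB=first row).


Formula: (((b IMPLIES b) OR (c AND c)) AND ((NOT a IMPLIES e) OR NOT d)) over a, b, c, d, e (32 rows)
Evaluate each row (bits = a,b,c,d,e, MSB first):
  row 0 [00000]: (((0 IMPLIES 0) OR (0 AND 0)) AND ((NOT 0 IMPLIES 0) OR NOT 0)) -> 1
  row 1 [00001]: (((0 IMPLIES 0) OR (0 AND 0)) AND ((NOT 0 IMPLIES 1) OR NOT 0)) -> 1
  row 2 [00010]: (((0 IMPLIES 0) OR (0 AND 0)) AND ((NOT 0 IMPLIES 0) OR NOT 1)) -> 0
  row 3 [00011]: (((0 IMPLIES 0) OR (0 AND 0)) AND ((NOT 0 IMPLIES 1) OR NOT 1)) -> 1
  row 4 [00100]: (((0 IMPLIES 0) OR (1 AND 1)) AND ((NOT 0 IMPLIES 0) OR NOT 0)) -> 1
  row 5 [00101]: (((0 IMPLIES 0) OR (1 AND 1)) AND ((NOT 0 IMPLIES 1) OR NOT 0)) -> 1
  row 6 [00110]: (((0 IMPLIES 0) OR (1 AND 1)) AND ((NOT 0 IMPLIES 0) OR NOT 1)) -> 0
  row 7 [00111]: (((0 IMPLIES 0) OR (1 AND 1)) AND ((NOT 0 IMPLIES 1) OR NOT 1)) -> 1
  row 8 [01000]: (((1 IMPLIES 1) OR (0 AND 0)) AND ((NOT 0 IMPLIES 0) OR NOT 0)) -> 1
  row 9 [01001]: (((1 IMPLIES 1) OR (0 AND 0)) AND ((NOT 0 IMPLIES 1) OR NOT 0)) -> 1
  row 10 [01010]: (((1 IMPLIES 1) OR (0 AND 0)) AND ((NOT 0 IMPLIES 0) OR NOT 1)) -> 0
  row 11 [01011]: (((1 IMPLIES 1) OR (0 AND 0)) AND ((NOT 0 IMPLIES 1) OR NOT 1)) -> 1
  row 12 [01100]: (((1 IMPLIES 1) OR (1 AND 1)) AND ((NOT 0 IMPLIES 0) OR NOT 0)) -> 1
  row 13 [01101]: (((1 IMPLIES 1) OR (1 AND 1)) AND ((NOT 0 IMPLIES 1) OR NOT 0)) -> 1
  row 14 [01110]: (((1 IMPLIES 1) OR (1 AND 1)) AND ((NOT 0 IMPLIES 0) OR NOT 1)) -> 0
  row 15 [01111]: (((1 IMPLIES 1) OR (1 AND 1)) AND ((NOT 0 IMPLIES 1) OR NOT 1)) -> 1
  row 16 [10000]: (((0 IMPLIES 0) OR (0 AND 0)) AND ((NOT 1 IMPLIES 0) OR NOT 0)) -> 1
  row 17 [10001]: (((0 IMPLIES 0) OR (0 AND 0)) AND ((NOT 1 IMPLIES 1) OR NOT 0)) -> 1
  row 18 [10010]: (((0 IMPLIES 0) OR (0 AND 0)) AND ((NOT 1 IMPLIES 0) OR NOT 1)) -> 1
  row 19 [10011]: (((0 IMPLIES 0) OR (0 AND 0)) AND ((NOT 1 IMPLIES 1) OR NOT 1)) -> 1
  row 20 [10100]: (((0 IMPLIES 0) OR (1 AND 1)) AND ((NOT 1 IMPLIES 0) OR NOT 0)) -> 1
  row 21 [10101]: (((0 IMPLIES 0) OR (1 AND 1)) AND ((NOT 1 IMPLIES 1) OR NOT 0)) -> 1
  row 22 [10110]: (((0 IMPLIES 0) OR (1 AND 1)) AND ((NOT 1 IMPLIES 0) OR NOT 1)) -> 1
  row 23 [10111]: (((0 IMPLIES 0) OR (1 AND 1)) AND ((NOT 1 IMPLIES 1) OR NOT 1)) -> 1
  row 24 [11000]: (((1 IMPLIES 1) OR (0 AND 0)) AND ((NOT 1 IMPLIES 0) OR NOT 0)) -> 1
  row 25 [11001]: (((1 IMPLIES 1) OR (0 AND 0)) AND ((NOT 1 IMPLIES 1) OR NOT 0)) -> 1
  row 26 [11010]: (((1 IMPLIES 1) OR (0 AND 0)) AND ((NOT 1 IMPLIES 0) OR NOT 1)) -> 1
  row 27 [11011]: (((1 IMPLIES 1) OR (0 AND 0)) AND ((NOT 1 IMPLIES 1) OR NOT 1)) -> 1
  row 28 [11100]: (((1 IMPLIES 1) OR (1 AND 1)) AND ((NOT 1 IMPLIES 0) OR NOT 0)) -> 1
  row 29 [11101]: (((1 IMPLIES 1) OR (1 AND 1)) AND ((NOT 1 IMPLIES 1) OR NOT 0)) -> 1
  row 30 [11110]: (((1 IMPLIES 1) OR (1 AND 1)) AND ((NOT 1 IMPLIES 0) OR NOT 1)) -> 1
  row 31 [11111]: (((1 IMPLIES 1) OR (1 AND 1)) AND ((NOT 1 IMPLIES 1) OR NOT 1)) -> 1
Full result column, 4 rows per line (a,b,c fixed per line; d,e runs 00..11 left to right):
  rows 0-3 [a,b,c=000]: 1101  = hex D
  rows 4-7 [a,b,c=001]: 1101  = hex D
  rows 8-11 [a,b,c=010]: 1101  = hex D
  rows 12-15 [a,b,c=011]: 1101  = hex D
  rows 16-19 [a,b,c=100]: 1111  = hex F
  rows 20-23 [a,b,c=101]: 1111  = hex F
  rows 24-27 [a,b,c=110]: 1111  = hex F
  rows 28-31 [a,b,c=111]: 1111  = hex F
Output column (row 0 .. row 31) = 11011101110111011111111111111111
Output column grouped in 4s = 1101 1101 1101 1101 1111 1111 1111 1111 = 0xDDDDFFFF
Convert to decimal digit by digit (value = value*16 + digit):
  D -> 13
  13*16 + 13 (D) = 221
  221*16 + 13 (D) = 3549
  3549*16 + 13 (D) = 56797
  56797*16 + 15 (F) = 908767
  908767*16 + 15 (F) = 14540287
  14540287*16 + 15 (F) = 232644607
  232644607*16 + 15 (F) = 3722313727
Decimal = 3722313727

3722313727


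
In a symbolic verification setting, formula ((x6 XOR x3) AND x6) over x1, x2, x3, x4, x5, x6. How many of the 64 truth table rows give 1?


Formula: ((x6 XOR x3) AND x6) over 6 vars (64 rows)
Evaluate each row (x1, x2, x3, x4, x5, x6 as bits, MSB first):
  row 0 [000000]: ((0 XOR 0) AND 0) -> 0
  row 1 [000001]: ((1 XOR 0) AND 1) -> 1
  row 2 [000010]: ((0 XOR 0) AND 0) -> 0
  row 3 [000011]: ((1 XOR 0) AND 1) -> 1
  row 4 [000100]: ((0 XOR 0) AND 0) -> 0
  (every remaining row is evaluated the same way; all 64 results are listed next)
Full result column, 8 rows per line (x1,x2,x3 fixed per line; x4,x5,x6 runs 000..111 left to right):
  rows 0-7 [x1,x2,x3=000]: 01010101  (ones: 4)
  rows 8-15 [x1,x2,x3=001]: 00000000  (ones: 0)
  rows 16-23 [x1,x2,x3=010]: 01010101  (ones: 4)
  rows 24-31 [x1,x2,x3=011]: 00000000  (ones: 0)
  rows 32-39 [x1,x2,x3=100]: 01010101  (ones: 4)
  rows 40-47 [x1,x2,x3=101]: 00000000  (ones: 0)
  rows 48-55 [x1,x2,x3=110]: 01010101  (ones: 4)
  rows 56-63 [x1,x2,x3=111]: 00000000  (ones: 0)
Count of 1-rows = 4+0+4+0+4+0+4+0 = 16

16


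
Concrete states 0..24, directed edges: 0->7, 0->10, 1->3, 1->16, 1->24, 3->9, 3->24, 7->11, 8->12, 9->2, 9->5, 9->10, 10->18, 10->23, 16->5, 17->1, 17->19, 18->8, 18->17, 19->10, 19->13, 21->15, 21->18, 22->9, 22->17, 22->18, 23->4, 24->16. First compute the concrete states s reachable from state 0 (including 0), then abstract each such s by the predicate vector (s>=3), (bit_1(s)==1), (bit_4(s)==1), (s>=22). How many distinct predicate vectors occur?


BFS from 0:
Concrete reachable: {0, 1, 2, 3, 4, 5, 7, 8, 9, 10, 11, 12, 13, 16, 17, 18, 19, 23, 24}
Abstract via predicates (s>=3), (bit_1(s)==1), (bit_4(s)==1), (s>=22):
  (0,0,0,0) <- {0, 1}
  (0,1,0,0) <- {2}
  (1,0,0,0) <- {4, 5, 8, 9, 12, 13}
  (1,0,1,0) <- {16, 17}
  (1,0,1,1) <- {24}
  (1,1,0,0) <- {3, 7, 10, 11}
  (1,1,1,0) <- {18, 19}
  (1,1,1,1) <- {23}
Distinct abstract states = 8

8


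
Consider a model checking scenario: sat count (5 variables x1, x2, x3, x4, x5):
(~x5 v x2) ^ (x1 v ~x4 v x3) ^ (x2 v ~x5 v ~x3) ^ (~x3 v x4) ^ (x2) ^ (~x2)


CNF with 6 clauses over 5 vars (32 assignments).
An assignment satisfies CNF iff every clause has >=1 true literal.
Check each row (bits = x1,x2,x3,x4,x5; clause T/F shown):
  row 0 [00000]: clauses=TTTTFT -> 0
  row 1 [00001]: clauses=FTTTFT -> 0
  row 2 [00010]: clauses=TFTTFT -> 0
  row 3 [00011]: clauses=FFTTFT -> 0
  row 4 [00100]: clauses=TTTFFT -> 0
  row 5 [00101]: clauses=FTFFFT -> 0
  row 6 [00110]: clauses=TTTTFT -> 0
  row 7 [00111]: clauses=FTFTFT -> 0
  row 8 [01000]: clauses=TTTTTF -> 0
  row 9 [01001]: clauses=TTTTTF -> 0
  row 10 [01010]: clauses=TFTTTF -> 0
  row 11 [01011]: clauses=TFTTTF -> 0
  row 12 [01100]: clauses=TTTFTF -> 0
  row 13 [01101]: clauses=TTTFTF -> 0
  row 14 [01110]: clauses=TTTTTF -> 0
  row 15 [01111]: clauses=TTTTTF -> 0
  row 16 [10000]: clauses=TTTTFT -> 0
  row 17 [10001]: clauses=FTTTFT -> 0
  row 18 [10010]: clauses=TTTTFT -> 0
  row 19 [10011]: clauses=FTTTFT -> 0
  row 20 [10100]: clauses=TTTFFT -> 0
  row 21 [10101]: clauses=FTFFFT -> 0
  row 22 [10110]: clauses=TTTTFT -> 0
  row 23 [10111]: clauses=FTFTFT -> 0
  row 24 [11000]: clauses=TTTTTF -> 0
  row 25 [11001]: clauses=TTTTTF -> 0
  row 26 [11010]: clauses=TTTTTF -> 0
  row 27 [11011]: clauses=TTTTTF -> 0
  row 28 [11100]: clauses=TTTFTF -> 0
  row 29 [11101]: clauses=TTTFTF -> 0
  row 30 [11110]: clauses=TTTTTF -> 0
  row 31 [11111]: clauses=TTTTTF -> 0
Full result column, 8 rows per line (x1,x2 fixed per line; x3,x4,x5 runs 000..111 left to right):
  rows 0-7 [x1,x2=00]: 00000000  (ones: 0)
  rows 8-15 [x1,x2=01]: 00000000  (ones: 0)
  rows 16-23 [x1,x2=10]: 00000000  (ones: 0)
  rows 24-31 [x1,x2=11]: 00000000  (ones: 0)
Satisfying assignments = 0+0+0+0 = 0

0


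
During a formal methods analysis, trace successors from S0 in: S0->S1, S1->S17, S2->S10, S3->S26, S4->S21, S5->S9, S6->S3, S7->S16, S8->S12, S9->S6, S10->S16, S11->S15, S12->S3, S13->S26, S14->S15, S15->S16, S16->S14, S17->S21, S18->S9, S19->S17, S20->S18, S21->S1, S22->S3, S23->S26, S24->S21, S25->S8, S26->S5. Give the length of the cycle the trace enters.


Trace from S0 until a state repeats:
  S0 -> S1 -> S17 -> S21 -> S1
S1 first seen at step 1, revisited at step 4.
Cycle length = 4 - 1 = 3

3


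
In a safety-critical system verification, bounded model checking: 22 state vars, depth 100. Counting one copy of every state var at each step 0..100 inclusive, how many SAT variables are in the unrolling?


BMC unrolls to depth k, creating one copy of each state var for steps 0..k.
Step count = 100 + 1 = 101 (steps 0 through 100)
Vars per step = 22
Total = 22 * 101 = 2222

2222


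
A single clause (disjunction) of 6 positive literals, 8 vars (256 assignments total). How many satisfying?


Step 1: Total=2^8=256
Step 2: Unsat when all 6 false: 2^2=4
Step 3: Sat=256-4=252

252


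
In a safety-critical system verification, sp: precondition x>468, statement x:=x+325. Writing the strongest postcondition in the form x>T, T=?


Formula: sp(P, x:=E) = exists old_x. (x = E[old_x/x]) AND P[old_x/x] (old_x is the value of x before the assignment; eliminate old_x by solving x = E[old_x/x] for old_x)
Step 1: Precondition P: x>468, i.e. old_x > 468
Step 2: Assignment gives x = old_x + 325, so old_x = x - 325
Step 3: Substitute into P: x - 325 > 468
Step 4: Simplify: x > 468+325 = 793

793


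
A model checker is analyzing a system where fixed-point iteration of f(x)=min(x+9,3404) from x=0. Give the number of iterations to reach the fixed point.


Step 1: x=0, cap=3404, increment=9
Step 2: x grows by 9 each step until capped at 3404; fixed point is x=3404
Step 3: iterations = ceil(3404/9) = 379

379


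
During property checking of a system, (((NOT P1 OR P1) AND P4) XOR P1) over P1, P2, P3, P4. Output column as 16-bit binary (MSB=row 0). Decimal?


Formula: (((NOT P1 OR P1) AND P4) XOR P1) over P1, P2, P3, P4 (16 rows)
Evaluate each row (bits = P1,P2,P3,P4, MSB first):
  row 0 [0000]: (((NOT 0 OR 0) AND 0) XOR 0) -> 0
  row 1 [0001]: (((NOT 0 OR 0) AND 1) XOR 0) -> 1
  row 2 [0010]: (((NOT 0 OR 0) AND 0) XOR 0) -> 0
  row 3 [0011]: (((NOT 0 OR 0) AND 1) XOR 0) -> 1
  row 4 [0100]: (((NOT 0 OR 0) AND 0) XOR 0) -> 0
  row 5 [0101]: (((NOT 0 OR 0) AND 1) XOR 0) -> 1
  row 6 [0110]: (((NOT 0 OR 0) AND 0) XOR 0) -> 0
  row 7 [0111]: (((NOT 0 OR 0) AND 1) XOR 0) -> 1
  row 8 [1000]: (((NOT 1 OR 1) AND 0) XOR 1) -> 1
  row 9 [1001]: (((NOT 1 OR 1) AND 1) XOR 1) -> 0
  row 10 [1010]: (((NOT 1 OR 1) AND 0) XOR 1) -> 1
  row 11 [1011]: (((NOT 1 OR 1) AND 1) XOR 1) -> 0
  row 12 [1100]: (((NOT 1 OR 1) AND 0) XOR 1) -> 1
  row 13 [1101]: (((NOT 1 OR 1) AND 1) XOR 1) -> 0
  row 14 [1110]: (((NOT 1 OR 1) AND 0) XOR 1) -> 1
  row 15 [1111]: (((NOT 1 OR 1) AND 1) XOR 1) -> 0
Full result column, 4 rows per line (P1,P2 fixed per line; P3,P4 runs 00..11 left to right):
  rows 0-3 [P1,P2=00]: 0101  = hex 5
  rows 4-7 [P1,P2=01]: 0101  = hex 5
  rows 8-11 [P1,P2=10]: 1010  = hex A
  rows 12-15 [P1,P2=11]: 1010  = hex A
Output column (row 0 .. row 15) = 0101010110101010
Output column grouped in 4s = 0101 0101 1010 1010 = 0x55AA
Convert to decimal digit by digit (value = value*16 + digit):
  5 -> 5
  5*16 + 5 = 85
  85*16 + 10 (A) = 1370
  1370*16 + 10 (A) = 21930
Decimal = 21930

21930


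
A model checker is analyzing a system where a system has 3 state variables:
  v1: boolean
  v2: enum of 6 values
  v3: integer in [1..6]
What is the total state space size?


State space = product of domain sizes of all variables.
Domain sizes:
  v1 (boolean): 2
  v2 (enum of 6 values): 6
  v3 (integer in [1..6]): 6
Product = 2 * 6 * 6 = 72

72


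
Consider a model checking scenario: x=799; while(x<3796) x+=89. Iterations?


Step 1: x goes from 799 toward 3796 by 89; the body runs while x<3796, so iterations = ceil((bound-start)/step)
Step 2: Distance=2997
Step 3: ceil(2997/89)=34

34


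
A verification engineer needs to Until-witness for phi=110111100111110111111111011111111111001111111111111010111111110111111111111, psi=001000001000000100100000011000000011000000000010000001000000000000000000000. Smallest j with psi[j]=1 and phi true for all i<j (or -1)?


(phi U psi) at 0: need smallest j with psi[j]=1 and phi[i]=1 for all i in [0,j).
Scan from step 0:
  step 0: phi=1, psi=0 -> continue
  step 1: phi=1, psi=0 -> continue
  step 2: psi=1 and phi held for [0,2) -> witness found
Witness step = 2

2


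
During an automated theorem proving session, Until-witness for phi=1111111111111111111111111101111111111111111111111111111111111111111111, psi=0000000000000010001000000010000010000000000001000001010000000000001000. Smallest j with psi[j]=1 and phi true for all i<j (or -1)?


(phi U psi) at 0: need smallest j with psi[j]=1 and phi[i]=1 for all i in [0,j).
Scan from step 0:
  step 0: phi=1, psi=0 -> continue
  step 1: phi=1, psi=0 -> continue
  step 2: phi=1, psi=0 -> continue
  step 3: phi=1, psi=0 -> continue
  step 14: psi=1 and phi held for [0,14) -> witness found
Witness step = 14

14


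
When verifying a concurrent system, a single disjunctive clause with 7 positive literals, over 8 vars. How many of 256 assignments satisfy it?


Step 1: Total=2^8=256
Step 2: Unsat when all 7 false: 2^1=2
Step 3: Sat=256-2=254

254


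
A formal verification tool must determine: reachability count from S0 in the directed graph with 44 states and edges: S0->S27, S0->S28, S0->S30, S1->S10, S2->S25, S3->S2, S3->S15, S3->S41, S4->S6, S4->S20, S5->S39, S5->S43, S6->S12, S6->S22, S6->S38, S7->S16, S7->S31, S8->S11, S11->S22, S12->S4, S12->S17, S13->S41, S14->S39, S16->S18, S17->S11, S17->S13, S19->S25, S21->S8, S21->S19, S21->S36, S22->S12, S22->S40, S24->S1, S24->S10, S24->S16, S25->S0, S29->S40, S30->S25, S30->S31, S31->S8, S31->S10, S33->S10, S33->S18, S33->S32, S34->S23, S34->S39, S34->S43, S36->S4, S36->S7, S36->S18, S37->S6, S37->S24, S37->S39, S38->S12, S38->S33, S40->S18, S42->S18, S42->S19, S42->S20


BFS from S0:
  layer 0: {S0}
  layer 1: {S27, S28, S30}
  layer 2: {S25, S31}
  layer 3: {S8, S10}
  layer 4: {S11}
  layer 5: {S22}
  layer 6: {S12, S40}
  layer 7: {S4, S17, S18}
  layer 8: {S6, S13, S20}
  layer 9: {S38, S41}
  layer 10: {S33}
  layer 11: {S32}
Reachable set: {S0, S4, S6, S8, S10, S11, S12, S13, S17, S18, S20, S22, S25, S27, S28, S30, S31, S32, S33, S38, S40, S41}
Count = 22

22


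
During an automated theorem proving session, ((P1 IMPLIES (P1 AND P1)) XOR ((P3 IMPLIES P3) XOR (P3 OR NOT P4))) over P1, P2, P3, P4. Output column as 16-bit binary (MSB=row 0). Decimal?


Formula: ((P1 IMPLIES (P1 AND P1)) XOR ((P3 IMPLIES P3) XOR (P3 OR NOT P4))) over P1, P2, P3, P4 (16 rows)
Evaluate each row (bits = P1,P2,P3,P4, MSB first):
  row 0 [0000]: ((0 IMPLIES (0 AND 0)) XOR ((0 IMPLIES 0) XOR (0 OR NOT 0))) -> 1
  row 1 [0001]: ((0 IMPLIES (0 AND 0)) XOR ((0 IMPLIES 0) XOR (0 OR NOT 1))) -> 0
  row 2 [0010]: ((0 IMPLIES (0 AND 0)) XOR ((1 IMPLIES 1) XOR (1 OR NOT 0))) -> 1
  row 3 [0011]: ((0 IMPLIES (0 AND 0)) XOR ((1 IMPLIES 1) XOR (1 OR NOT 1))) -> 1
  row 4 [0100]: ((0 IMPLIES (0 AND 0)) XOR ((0 IMPLIES 0) XOR (0 OR NOT 0))) -> 1
  row 5 [0101]: ((0 IMPLIES (0 AND 0)) XOR ((0 IMPLIES 0) XOR (0 OR NOT 1))) -> 0
  row 6 [0110]: ((0 IMPLIES (0 AND 0)) XOR ((1 IMPLIES 1) XOR (1 OR NOT 0))) -> 1
  row 7 [0111]: ((0 IMPLIES (0 AND 0)) XOR ((1 IMPLIES 1) XOR (1 OR NOT 1))) -> 1
  row 8 [1000]: ((1 IMPLIES (1 AND 1)) XOR ((0 IMPLIES 0) XOR (0 OR NOT 0))) -> 1
  row 9 [1001]: ((1 IMPLIES (1 AND 1)) XOR ((0 IMPLIES 0) XOR (0 OR NOT 1))) -> 0
  row 10 [1010]: ((1 IMPLIES (1 AND 1)) XOR ((1 IMPLIES 1) XOR (1 OR NOT 0))) -> 1
  row 11 [1011]: ((1 IMPLIES (1 AND 1)) XOR ((1 IMPLIES 1) XOR (1 OR NOT 1))) -> 1
  row 12 [1100]: ((1 IMPLIES (1 AND 1)) XOR ((0 IMPLIES 0) XOR (0 OR NOT 0))) -> 1
  row 13 [1101]: ((1 IMPLIES (1 AND 1)) XOR ((0 IMPLIES 0) XOR (0 OR NOT 1))) -> 0
  row 14 [1110]: ((1 IMPLIES (1 AND 1)) XOR ((1 IMPLIES 1) XOR (1 OR NOT 0))) -> 1
  row 15 [1111]: ((1 IMPLIES (1 AND 1)) XOR ((1 IMPLIES 1) XOR (1 OR NOT 1))) -> 1
Full result column, 4 rows per line (P1,P2 fixed per line; P3,P4 runs 00..11 left to right):
  rows 0-3 [P1,P2=00]: 1011  = hex B
  rows 4-7 [P1,P2=01]: 1011  = hex B
  rows 8-11 [P1,P2=10]: 1011  = hex B
  rows 12-15 [P1,P2=11]: 1011  = hex B
Output column (row 0 .. row 15) = 1011101110111011
Output column grouped in 4s = 1011 1011 1011 1011 = 0xBBBB
Convert to decimal digit by digit (value = value*16 + digit):
  B -> 11
  11*16 + 11 (B) = 187
  187*16 + 11 (B) = 3003
  3003*16 + 11 (B) = 48059
Decimal = 48059

48059


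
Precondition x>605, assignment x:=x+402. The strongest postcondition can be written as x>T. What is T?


Formula: sp(P, x:=E) = exists old_x. (x = E[old_x/x]) AND P[old_x/x] (old_x is the value of x before the assignment; eliminate old_x by solving x = E[old_x/x] for old_x)
Step 1: Precondition P: x>605, i.e. old_x > 605
Step 2: Assignment gives x = old_x + 402, so old_x = x - 402
Step 3: Substitute into P: x - 402 > 605
Step 4: Simplify: x > 605+402 = 1007

1007


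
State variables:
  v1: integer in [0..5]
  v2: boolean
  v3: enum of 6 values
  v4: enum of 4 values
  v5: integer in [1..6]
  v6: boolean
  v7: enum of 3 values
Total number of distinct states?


State space = product of domain sizes of all variables.
Domain sizes:
  v1 (integer in [0..5]): 6
  v2 (boolean): 2
  v3 (enum of 6 values): 6
  v4 (enum of 4 values): 4
  v5 (integer in [1..6]): 6
  v6 (boolean): 2
  v7 (enum of 3 values): 3
Product = 6 * 2 * 6 * 4 * 6 * 2 * 3 = 10368

10368


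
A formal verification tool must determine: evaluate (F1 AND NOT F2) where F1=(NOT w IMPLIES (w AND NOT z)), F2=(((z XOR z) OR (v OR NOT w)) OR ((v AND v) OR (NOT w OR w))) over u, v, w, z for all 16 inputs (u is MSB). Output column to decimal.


F1 = (NOT w IMPLIES (w AND NOT z))
F2 = (((z XOR z) OR (v OR NOT w)) OR ((v AND v) OR (NOT w OR w)))
Counterexample to F1=>F2 is where F1=1 and F2=0.
Evaluate each row (bits = u,v,w,z, MSB first):
  row 0 [0000]: F1=0 F2=1 -> F1&~F2 -> 0
  row 1 [0001]: F1=0 F2=1 -> F1&~F2 -> 0
  row 2 [0010]: F1=1 F2=1 -> F1&~F2 -> 0
  row 3 [0011]: F1=1 F2=1 -> F1&~F2 -> 0
  row 4 [0100]: F1=0 F2=1 -> F1&~F2 -> 0
  row 5 [0101]: F1=0 F2=1 -> F1&~F2 -> 0
  row 6 [0110]: F1=1 F2=1 -> F1&~F2 -> 0
  row 7 [0111]: F1=1 F2=1 -> F1&~F2 -> 0
  row 8 [1000]: F1=0 F2=1 -> F1&~F2 -> 0
  row 9 [1001]: F1=0 F2=1 -> F1&~F2 -> 0
  row 10 [1010]: F1=1 F2=1 -> F1&~F2 -> 0
  row 11 [1011]: F1=1 F2=1 -> F1&~F2 -> 0
  row 12 [1100]: F1=0 F2=1 -> F1&~F2 -> 0
  row 13 [1101]: F1=0 F2=1 -> F1&~F2 -> 0
  row 14 [1110]: F1=1 F2=1 -> F1&~F2 -> 0
  row 15 [1111]: F1=1 F2=1 -> F1&~F2 -> 0
Full result column, 4 rows per line (u,v fixed per line; w,z runs 00..11 left to right):
  rows 0-3 [u,v=00]: 0000  = hex 0
  rows 4-7 [u,v=01]: 0000  = hex 0
  rows 8-11 [u,v=10]: 0000  = hex 0
  rows 12-15 [u,v=11]: 0000  = hex 0
Counterexample vector (row 0 .. row 15) = 0000000000000000
Output column grouped in 4s = 0000 0000 0000 0000 = 0x0000
Convert to decimal digit by digit (value = value*16 + digit):
  0 -> 0
  0*16 + 0 = 0
  0*16 + 0 = 0
  0*16 + 0 = 0
Decimal = 0

0


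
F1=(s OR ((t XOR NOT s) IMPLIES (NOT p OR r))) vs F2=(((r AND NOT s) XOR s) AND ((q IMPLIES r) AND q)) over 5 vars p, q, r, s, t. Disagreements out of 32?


F1 = (s OR ((t XOR NOT s) IMPLIES (NOT p OR r)))
F2 = (((r AND NOT s) XOR s) AND ((q IMPLIES r) AND q))
Evaluate both on each of 32 rows (bits = p,q,r,s,t):
  row 0 [00000]: F1=1 F2=0 (differ) -> 1
  row 1 [00001]: F1=1 F2=0 (differ) -> 1
  row 2 [00010]: F1=1 F2=0 (differ) -> 1
  row 3 [00011]: F1=1 F2=0 (differ) -> 1
  row 4 [00100]: F1=1 F2=0 (differ) -> 1
  row 5 [00101]: F1=1 F2=0 (differ) -> 1
  row 6 [00110]: F1=1 F2=0 (differ) -> 1
  row 7 [00111]: F1=1 F2=0 (differ) -> 1
  row 8 [01000]: F1=1 F2=0 (differ) -> 1
  row 9 [01001]: F1=1 F2=0 (differ) -> 1
  row 10 [01010]: F1=1 F2=0 (differ) -> 1
  row 11 [01011]: F1=1 F2=0 (differ) -> 1
  row 12 [01100]: F1=1 F2=1 -> 0
  row 13 [01101]: F1=1 F2=1 -> 0
  row 14 [01110]: F1=1 F2=1 -> 0
  row 15 [01111]: F1=1 F2=1 -> 0
  row 16 [10000]: F1=0 F2=0 -> 0
  row 17 [10001]: F1=1 F2=0 (differ) -> 1
  row 18 [10010]: F1=1 F2=0 (differ) -> 1
  row 19 [10011]: F1=1 F2=0 (differ) -> 1
  row 20 [10100]: F1=1 F2=0 (differ) -> 1
  row 21 [10101]: F1=1 F2=0 (differ) -> 1
  row 22 [10110]: F1=1 F2=0 (differ) -> 1
  row 23 [10111]: F1=1 F2=0 (differ) -> 1
  row 24 [11000]: F1=0 F2=0 -> 0
  row 25 [11001]: F1=1 F2=0 (differ) -> 1
  row 26 [11010]: F1=1 F2=0 (differ) -> 1
  row 27 [11011]: F1=1 F2=0 (differ) -> 1
  row 28 [11100]: F1=1 F2=1 -> 0
  row 29 [11101]: F1=1 F2=1 -> 0
  row 30 [11110]: F1=1 F2=1 -> 0
  row 31 [11111]: F1=1 F2=1 -> 0
Full result column, 8 rows per line (p,q fixed per line; r,s,t runs 000..111 left to right):
  rows 0-7 [p,q=00]: 11111111  (ones: 8)
  rows 8-15 [p,q=01]: 11110000  (ones: 4)
  rows 16-23 [p,q=10]: 01111111  (ones: 7)
  rows 24-31 [p,q=11]: 01110000  (ones: 3)
Disagreements = 8+4+7+3 = 22

22


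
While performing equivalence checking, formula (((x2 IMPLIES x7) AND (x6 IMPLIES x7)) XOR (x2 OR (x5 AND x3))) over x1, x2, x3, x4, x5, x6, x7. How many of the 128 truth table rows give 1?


Formula: (((x2 IMPLIES x7) AND (x6 IMPLIES x7)) XOR (x2 OR (x5 AND x3))) over 7 vars (128 rows)
Evaluate each row (x1, x2, x3, x4, x5, x6, x7 as bits, MSB first):
  row 0 [0000000]: (((0 IMPLIES 0) AND (0 IMPLIES 0)) XOR (0 OR (0 AND 0))) -> 1
  row 1 [0000001]: (((0 IMPLIES 1) AND (0 IMPLIES 1)) XOR (0 OR (0 AND 0))) -> 1
  row 2 [0000010]: (((0 IMPLIES 0) AND (1 IMPLIES 0)) XOR (0 OR (0 AND 0))) -> 0
  row 3 [0000011]: (((0 IMPLIES 1) AND (1 IMPLIES 1)) XOR (0 OR (0 AND 0))) -> 1
  row 4 [0000100]: (((0 IMPLIES 0) AND (0 IMPLIES 0)) XOR (0 OR (1 AND 0))) -> 1
  (every remaining row is evaluated the same way; all 128 results are listed next)
Full result column, 8 rows per line (x1,x2,x3,x4 fixed per line; x5,x6,x7 runs 000..111 left to right):
  rows 0-7 [x1,x2,x3,x4=0000]: 11011101  (ones: 6)
  rows 8-15 [x1,x2,x3,x4=0001]: 11011101  (ones: 6)
  rows 16-23 [x1,x2,x3,x4=0010]: 11010010  (ones: 4)
  rows 24-31 [x1,x2,x3,x4=0011]: 11010010  (ones: 4)
  rows 32-39 [x1,x2,x3,x4=0100]: 10101010  (ones: 4)
  rows 40-47 [x1,x2,x3,x4=0101]: 10101010  (ones: 4)
  rows 48-55 [x1,x2,x3,x4=0110]: 10101010  (ones: 4)
  rows 56-63 [x1,x2,x3,x4=0111]: 10101010  (ones: 4)
  rows 64-71 [x1,x2,x3,x4=1000]: 11011101  (ones: 6)
  rows 72-79 [x1,x2,x3,x4=1001]: 11011101  (ones: 6)
  rows 80-87 [x1,x2,x3,x4=1010]: 11010010  (ones: 4)
  rows 88-95 [x1,x2,x3,x4=1011]: 11010010  (ones: 4)
  rows 96-103 [x1,x2,x3,x4=1100]: 10101010  (ones: 4)
  rows 104-111 [x1,x2,x3,x4=1101]: 10101010  (ones: 4)
  rows 112-119 [x1,x2,x3,x4=1110]: 10101010  (ones: 4)
  rows 120-127 [x1,x2,x3,x4=1111]: 10101010  (ones: 4)
Count of 1-rows = 6+6+4+4+4+4+4+4+6+6+4+4+4+4+4+4 = 72

72


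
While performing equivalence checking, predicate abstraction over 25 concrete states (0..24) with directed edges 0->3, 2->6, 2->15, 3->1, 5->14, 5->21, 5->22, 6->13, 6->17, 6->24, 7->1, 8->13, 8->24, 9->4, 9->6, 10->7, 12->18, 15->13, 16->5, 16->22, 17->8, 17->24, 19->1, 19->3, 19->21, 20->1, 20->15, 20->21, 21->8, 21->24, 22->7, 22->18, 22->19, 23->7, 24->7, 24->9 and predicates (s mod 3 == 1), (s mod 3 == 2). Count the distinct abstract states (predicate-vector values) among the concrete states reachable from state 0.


BFS from 0:
Concrete reachable: {0, 1, 3}
Abstract via predicates (s mod 3 == 1), (s mod 3 == 2):
  (0,0) <- {0, 3}
  (1,0) <- {1}
Distinct abstract states = 2

2


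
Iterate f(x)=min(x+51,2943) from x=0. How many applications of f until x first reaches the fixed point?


Step 1: x=0, cap=2943, increment=51
Step 2: x grows by 51 each step until capped at 2943; fixed point is x=2943
Step 3: iterations = ceil(2943/51) = 58

58


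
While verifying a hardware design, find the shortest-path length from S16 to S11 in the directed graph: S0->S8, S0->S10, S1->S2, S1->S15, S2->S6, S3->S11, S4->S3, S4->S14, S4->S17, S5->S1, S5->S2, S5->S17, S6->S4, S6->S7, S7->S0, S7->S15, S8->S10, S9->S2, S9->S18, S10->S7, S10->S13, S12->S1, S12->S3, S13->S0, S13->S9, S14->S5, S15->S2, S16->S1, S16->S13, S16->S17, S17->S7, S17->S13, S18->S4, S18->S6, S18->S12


BFS layer-by-layer from S16:
  dist 0: {S16}
  dist 1: {S1, S13, S17}
  dist 2: {S0, S2, S7, S9, S15}
  dist 3: {S6, S8, S10, S18}
  dist 4: {S4, S12}
  dist 5: {S3, S14}
  dist 6: {S5, S11}
  -> S11 reached at distance 6
Shortest path length = 6

6


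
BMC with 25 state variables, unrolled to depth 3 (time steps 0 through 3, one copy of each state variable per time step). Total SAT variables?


BMC unrolls to depth k, creating one copy of each state var for steps 0..k.
Step count = 3 + 1 = 4 (steps 0 through 3)
Vars per step = 25
Total = 25 * 4 = 100

100


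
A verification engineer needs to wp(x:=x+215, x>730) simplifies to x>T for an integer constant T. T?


Formula: wp(x:=E, P) = P[E/x] (substitute E for x in postcondition)
Step 1: Postcondition: x>730
Step 2: Substitute x+215 for x: x+215>730
Step 3: Solve for x: x > 730-215 = 515

515


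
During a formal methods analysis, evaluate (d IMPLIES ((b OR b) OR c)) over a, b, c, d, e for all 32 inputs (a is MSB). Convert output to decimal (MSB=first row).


Formula: (d IMPLIES ((b OR b) OR c)) over a, b, c, d, e (32 rows)
Evaluate each row (bits = a,b,c,d,e, MSB first):
  row 0 [00000]: (0 IMPLIES ((0 OR 0) OR 0)) -> 1
  row 1 [00001]: (0 IMPLIES ((0 OR 0) OR 0)) -> 1
  row 2 [00010]: (1 IMPLIES ((0 OR 0) OR 0)) -> 0
  row 3 [00011]: (1 IMPLIES ((0 OR 0) OR 0)) -> 0
  row 4 [00100]: (0 IMPLIES ((0 OR 0) OR 1)) -> 1
  row 5 [00101]: (0 IMPLIES ((0 OR 0) OR 1)) -> 1
  row 6 [00110]: (1 IMPLIES ((0 OR 0) OR 1)) -> 1
  row 7 [00111]: (1 IMPLIES ((0 OR 0) OR 1)) -> 1
  row 8 [01000]: (0 IMPLIES ((1 OR 1) OR 0)) -> 1
  row 9 [01001]: (0 IMPLIES ((1 OR 1) OR 0)) -> 1
  row 10 [01010]: (1 IMPLIES ((1 OR 1) OR 0)) -> 1
  row 11 [01011]: (1 IMPLIES ((1 OR 1) OR 0)) -> 1
  row 12 [01100]: (0 IMPLIES ((1 OR 1) OR 1)) -> 1
  row 13 [01101]: (0 IMPLIES ((1 OR 1) OR 1)) -> 1
  row 14 [01110]: (1 IMPLIES ((1 OR 1) OR 1)) -> 1
  row 15 [01111]: (1 IMPLIES ((1 OR 1) OR 1)) -> 1
  row 16 [10000]: (0 IMPLIES ((0 OR 0) OR 0)) -> 1
  row 17 [10001]: (0 IMPLIES ((0 OR 0) OR 0)) -> 1
  row 18 [10010]: (1 IMPLIES ((0 OR 0) OR 0)) -> 0
  row 19 [10011]: (1 IMPLIES ((0 OR 0) OR 0)) -> 0
  row 20 [10100]: (0 IMPLIES ((0 OR 0) OR 1)) -> 1
  row 21 [10101]: (0 IMPLIES ((0 OR 0) OR 1)) -> 1
  row 22 [10110]: (1 IMPLIES ((0 OR 0) OR 1)) -> 1
  row 23 [10111]: (1 IMPLIES ((0 OR 0) OR 1)) -> 1
  row 24 [11000]: (0 IMPLIES ((1 OR 1) OR 0)) -> 1
  row 25 [11001]: (0 IMPLIES ((1 OR 1) OR 0)) -> 1
  row 26 [11010]: (1 IMPLIES ((1 OR 1) OR 0)) -> 1
  row 27 [11011]: (1 IMPLIES ((1 OR 1) OR 0)) -> 1
  row 28 [11100]: (0 IMPLIES ((1 OR 1) OR 1)) -> 1
  row 29 [11101]: (0 IMPLIES ((1 OR 1) OR 1)) -> 1
  row 30 [11110]: (1 IMPLIES ((1 OR 1) OR 1)) -> 1
  row 31 [11111]: (1 IMPLIES ((1 OR 1) OR 1)) -> 1
Full result column, 4 rows per line (a,b,c fixed per line; d,e runs 00..11 left to right):
  rows 0-3 [a,b,c=000]: 1100  = hex C
  rows 4-7 [a,b,c=001]: 1111  = hex F
  rows 8-11 [a,b,c=010]: 1111  = hex F
  rows 12-15 [a,b,c=011]: 1111  = hex F
  rows 16-19 [a,b,c=100]: 1100  = hex C
  rows 20-23 [a,b,c=101]: 1111  = hex F
  rows 24-27 [a,b,c=110]: 1111  = hex F
  rows 28-31 [a,b,c=111]: 1111  = hex F
Output column (row 0 .. row 31) = 11001111111111111100111111111111
Output column grouped in 4s = 1100 1111 1111 1111 1100 1111 1111 1111 = 0xCFFFCFFF
Convert to decimal digit by digit (value = value*16 + digit):
  C -> 12
  12*16 + 15 (F) = 207
  207*16 + 15 (F) = 3327
  3327*16 + 15 (F) = 53247
  53247*16 + 12 (C) = 851964
  851964*16 + 15 (F) = 13631439
  13631439*16 + 15 (F) = 218103039
  218103039*16 + 15 (F) = 3489648639
Decimal = 3489648639

3489648639


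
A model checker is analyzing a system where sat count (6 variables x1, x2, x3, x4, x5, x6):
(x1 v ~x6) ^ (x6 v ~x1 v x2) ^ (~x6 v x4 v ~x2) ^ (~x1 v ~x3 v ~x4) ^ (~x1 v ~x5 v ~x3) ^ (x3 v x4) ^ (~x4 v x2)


CNF with 7 clauses over 6 vars (64 assignments).
An assignment satisfies CNF iff every clause has >=1 true literal.
Check each row (bits = x1,x2,x3,x4,x5,x6; clause T/F shown):
  row 0 [000000]: clauses=TTTTTFT -> 0
  row 1 [000001]: clauses=FTTTTFT -> 0
  row 2 [000010]: clauses=TTTTTFT -> 0
  row 3 [000011]: clauses=FTTTTFT -> 0
  row 4 [000100]: clauses=TTTTTTF -> 0
  (every remaining row is evaluated the same way; all 64 results are listed next)
Full result column, 8 rows per line (x1,x2,x3 fixed per line; x4,x5,x6 runs 000..111 left to right):
  rows 0-7 [x1,x2,x3=000]: 00000000  (ones: 0)
  rows 8-15 [x1,x2,x3=001]: 10100000  (ones: 2)
  rows 16-23 [x1,x2,x3=010]: 00001010  (ones: 2)
  rows 24-31 [x1,x2,x3=011]: 10101010  (ones: 4)
  rows 32-39 [x1,x2,x3=100]: 00000000  (ones: 0)
  rows 40-47 [x1,x2,x3=101]: 01000000  (ones: 1)
  rows 48-55 [x1,x2,x3=110]: 00001111  (ones: 4)
  rows 56-63 [x1,x2,x3=111]: 10000000  (ones: 1)
Satisfying assignments = 0+2+2+4+0+1+4+1 = 14

14


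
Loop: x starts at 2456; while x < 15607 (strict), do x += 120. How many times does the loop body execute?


Step 1: x goes from 2456 toward 15607 by 120; the body runs while x<15607, so iterations = ceil((bound-start)/step)
Step 2: Distance=13151
Step 3: ceil(13151/120)=110

110


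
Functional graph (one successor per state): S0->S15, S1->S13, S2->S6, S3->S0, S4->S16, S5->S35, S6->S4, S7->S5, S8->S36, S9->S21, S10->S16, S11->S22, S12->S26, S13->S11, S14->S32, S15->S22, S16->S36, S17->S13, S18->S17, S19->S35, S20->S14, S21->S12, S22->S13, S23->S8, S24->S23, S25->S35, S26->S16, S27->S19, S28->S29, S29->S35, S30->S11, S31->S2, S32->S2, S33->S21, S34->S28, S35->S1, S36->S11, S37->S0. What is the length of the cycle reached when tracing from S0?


Trace from S0 until a state repeats:
  S0 -> S15 -> S22 -> S13 -> S11 -> S22
S22 first seen at step 2, revisited at step 5.
Cycle length = 5 - 2 = 3

3


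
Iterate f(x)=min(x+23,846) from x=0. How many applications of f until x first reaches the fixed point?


Step 1: x=0, cap=846, increment=23
Step 2: x grows by 23 each step until capped at 846; fixed point is x=846
Step 3: iterations = ceil(846/23) = 37

37


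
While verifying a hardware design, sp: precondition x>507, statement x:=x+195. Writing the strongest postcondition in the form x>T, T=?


Formula: sp(P, x:=E) = exists old_x. (x = E[old_x/x]) AND P[old_x/x] (old_x is the value of x before the assignment; eliminate old_x by solving x = E[old_x/x] for old_x)
Step 1: Precondition P: x>507, i.e. old_x > 507
Step 2: Assignment gives x = old_x + 195, so old_x = x - 195
Step 3: Substitute into P: x - 195 > 507
Step 4: Simplify: x > 507+195 = 702

702


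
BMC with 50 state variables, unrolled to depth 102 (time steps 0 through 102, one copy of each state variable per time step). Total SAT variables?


BMC unrolls to depth k, creating one copy of each state var for steps 0..k.
Step count = 102 + 1 = 103 (steps 0 through 102)
Vars per step = 50
Total = 50 * 103 = 5150

5150


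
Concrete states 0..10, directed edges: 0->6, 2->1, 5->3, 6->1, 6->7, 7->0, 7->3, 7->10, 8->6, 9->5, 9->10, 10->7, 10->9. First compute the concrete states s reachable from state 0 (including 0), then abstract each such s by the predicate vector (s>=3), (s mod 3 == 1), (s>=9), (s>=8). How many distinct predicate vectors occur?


BFS from 0:
Concrete reachable: {0, 1, 3, 5, 6, 7, 9, 10}
Abstract via predicates (s>=3), (s mod 3 == 1), (s>=9), (s>=8):
  (0,0,0,0) <- {0}
  (0,1,0,0) <- {1}
  (1,0,0,0) <- {3, 5, 6}
  (1,0,1,1) <- {9}
  (1,1,0,0) <- {7}
  (1,1,1,1) <- {10}
Distinct abstract states = 6

6


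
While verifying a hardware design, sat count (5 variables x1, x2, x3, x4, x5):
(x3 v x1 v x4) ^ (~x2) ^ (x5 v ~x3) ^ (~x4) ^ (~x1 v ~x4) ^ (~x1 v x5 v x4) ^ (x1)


CNF with 7 clauses over 5 vars (32 assignments).
An assignment satisfies CNF iff every clause has >=1 true literal.
Check each row (bits = x1,x2,x3,x4,x5; clause T/F shown):
  row 0 [00000]: clauses=FTTTTTF -> 0
  row 1 [00001]: clauses=FTTTTTF -> 0
  row 2 [00010]: clauses=TTTFTTF -> 0
  row 3 [00011]: clauses=TTTFTTF -> 0
  row 4 [00100]: clauses=TTFTTTF -> 0
  row 5 [00101]: clauses=TTTTTTF -> 0
  row 6 [00110]: clauses=TTFFTTF -> 0
  row 7 [00111]: clauses=TTTFTTF -> 0
  row 8 [01000]: clauses=FFTTTTF -> 0
  row 9 [01001]: clauses=FFTTTTF -> 0
  row 10 [01010]: clauses=TFTFTTF -> 0
  row 11 [01011]: clauses=TFTFTTF -> 0
  row 12 [01100]: clauses=TFFTTTF -> 0
  row 13 [01101]: clauses=TFTTTTF -> 0
  row 14 [01110]: clauses=TFFFTTF -> 0
  row 15 [01111]: clauses=TFTFTTF -> 0
  row 16 [10000]: clauses=TTTTTFT -> 0
  row 17 [10001]: clauses=TTTTTTT -> 1
  row 18 [10010]: clauses=TTTFFTT -> 0
  row 19 [10011]: clauses=TTTFFTT -> 0
  row 20 [10100]: clauses=TTFTTFT -> 0
  row 21 [10101]: clauses=TTTTTTT -> 1
  row 22 [10110]: clauses=TTFFFTT -> 0
  row 23 [10111]: clauses=TTTFFTT -> 0
  row 24 [11000]: clauses=TFTTTFT -> 0
  row 25 [11001]: clauses=TFTTTTT -> 0
  row 26 [11010]: clauses=TFTFFTT -> 0
  row 27 [11011]: clauses=TFTFFTT -> 0
  row 28 [11100]: clauses=TFFTTFT -> 0
  row 29 [11101]: clauses=TFTTTTT -> 0
  row 30 [11110]: clauses=TFFFFTT -> 0
  row 31 [11111]: clauses=TFTFFTT -> 0
Full result column, 8 rows per line (x1,x2 fixed per line; x3,x4,x5 runs 000..111 left to right):
  rows 0-7 [x1,x2=00]: 00000000  (ones: 0)
  rows 8-15 [x1,x2=01]: 00000000  (ones: 0)
  rows 16-23 [x1,x2=10]: 01000100  (ones: 2)
  rows 24-31 [x1,x2=11]: 00000000  (ones: 0)
Satisfying assignments = 0+0+2+0 = 2

2
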